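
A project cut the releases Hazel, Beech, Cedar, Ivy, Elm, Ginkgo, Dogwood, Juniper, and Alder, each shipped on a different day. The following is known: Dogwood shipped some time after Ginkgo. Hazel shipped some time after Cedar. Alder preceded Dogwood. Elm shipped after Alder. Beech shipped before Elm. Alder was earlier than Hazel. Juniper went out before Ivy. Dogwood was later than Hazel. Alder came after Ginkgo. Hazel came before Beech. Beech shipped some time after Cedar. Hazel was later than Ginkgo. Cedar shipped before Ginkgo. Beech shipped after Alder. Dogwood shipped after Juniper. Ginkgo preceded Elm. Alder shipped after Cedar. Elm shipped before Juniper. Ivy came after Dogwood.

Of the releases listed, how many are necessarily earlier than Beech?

Directly stated before Beech: Alder, Cedar, and Hazel.
Ginkgo reaches Beech via Ginkgo → Alder → Beech.
No chain forces Ivy (or any of the others) ahead of Beech.
That's Alder, Cedar, Ginkgo, and Hazel — 4 in all.

4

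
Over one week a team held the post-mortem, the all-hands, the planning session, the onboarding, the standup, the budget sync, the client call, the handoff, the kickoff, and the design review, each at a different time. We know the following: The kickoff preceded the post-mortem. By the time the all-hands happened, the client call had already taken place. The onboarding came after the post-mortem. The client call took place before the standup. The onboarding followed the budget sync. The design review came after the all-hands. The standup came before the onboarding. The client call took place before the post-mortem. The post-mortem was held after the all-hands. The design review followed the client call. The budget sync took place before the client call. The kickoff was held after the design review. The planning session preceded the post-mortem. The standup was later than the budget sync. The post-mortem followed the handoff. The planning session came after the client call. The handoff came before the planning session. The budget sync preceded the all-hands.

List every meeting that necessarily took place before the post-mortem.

Directly stated before the post-mortem: the all-hands, the client call, the handoff, the kickoff, and the planning session.
The budget sync reaches the post-mortem via the budget sync → the all-hands → the post-mortem.
The design review reaches the post-mortem via the design review → the kickoff → the post-mortem.

the all-hands, the budget sync, the client call, the design review, the handoff, the kickoff, the planning session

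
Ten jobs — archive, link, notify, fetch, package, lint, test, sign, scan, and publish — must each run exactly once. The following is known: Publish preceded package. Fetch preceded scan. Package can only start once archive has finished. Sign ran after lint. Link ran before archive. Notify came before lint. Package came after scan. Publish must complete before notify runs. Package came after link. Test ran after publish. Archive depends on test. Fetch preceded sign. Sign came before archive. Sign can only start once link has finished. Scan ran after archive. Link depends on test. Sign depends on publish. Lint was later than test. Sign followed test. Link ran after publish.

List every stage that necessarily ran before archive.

fetch, link, lint, notify, publish, sign, test

Directly stated before archive: link, sign, and test.
Fetch reaches archive via fetch → sign → archive.
Lint reaches archive via lint → sign → archive.
Notify reaches archive via notify → lint → sign → archive.
Likewise publish reaches archive by chaining the stated constraints.
No chain forces scan (or any of the others) ahead of archive.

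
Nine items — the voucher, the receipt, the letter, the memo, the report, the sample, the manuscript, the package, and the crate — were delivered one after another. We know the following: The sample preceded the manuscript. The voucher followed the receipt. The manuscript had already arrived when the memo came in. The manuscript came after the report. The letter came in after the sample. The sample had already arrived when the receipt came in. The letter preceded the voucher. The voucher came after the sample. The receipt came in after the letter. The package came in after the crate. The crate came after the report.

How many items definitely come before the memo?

3

Directly stated before the memo: the manuscript.
The report reaches the memo via the report → the manuscript → the memo.
The sample reaches the memo via the sample → the manuscript → the memo.
No chain forces the package (or any of the others) ahead of the memo.
That's the manuscript, the report, and the sample — 3 in all.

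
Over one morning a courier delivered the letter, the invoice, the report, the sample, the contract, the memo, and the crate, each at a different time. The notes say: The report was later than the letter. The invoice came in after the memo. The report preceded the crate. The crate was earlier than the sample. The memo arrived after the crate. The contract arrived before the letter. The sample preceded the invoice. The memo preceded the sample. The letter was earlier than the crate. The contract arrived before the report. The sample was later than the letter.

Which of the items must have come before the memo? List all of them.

the contract, the crate, the letter, the report

Directly stated before the memo: the crate.
The contract reaches the memo via the contract → the report → the crate → the memo.
The letter reaches the memo via the letter → the crate → the memo.
The report reaches the memo via the report → the crate → the memo.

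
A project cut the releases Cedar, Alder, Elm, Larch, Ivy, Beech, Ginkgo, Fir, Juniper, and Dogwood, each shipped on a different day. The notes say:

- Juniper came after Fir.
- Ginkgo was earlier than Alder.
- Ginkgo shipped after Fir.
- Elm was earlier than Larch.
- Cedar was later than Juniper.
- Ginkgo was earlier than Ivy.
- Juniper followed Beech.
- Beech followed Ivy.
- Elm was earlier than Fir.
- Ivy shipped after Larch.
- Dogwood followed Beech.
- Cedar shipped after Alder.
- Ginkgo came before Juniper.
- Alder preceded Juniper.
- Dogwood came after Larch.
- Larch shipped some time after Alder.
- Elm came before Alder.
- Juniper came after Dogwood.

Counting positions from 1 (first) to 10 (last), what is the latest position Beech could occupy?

Beech must come before Cedar, Dogwood, and Juniper — 3 releases forced after it.
Everything else can be placed before Beech in some valid order, so Beech can sit as late as position 10 − 3 = 7.

7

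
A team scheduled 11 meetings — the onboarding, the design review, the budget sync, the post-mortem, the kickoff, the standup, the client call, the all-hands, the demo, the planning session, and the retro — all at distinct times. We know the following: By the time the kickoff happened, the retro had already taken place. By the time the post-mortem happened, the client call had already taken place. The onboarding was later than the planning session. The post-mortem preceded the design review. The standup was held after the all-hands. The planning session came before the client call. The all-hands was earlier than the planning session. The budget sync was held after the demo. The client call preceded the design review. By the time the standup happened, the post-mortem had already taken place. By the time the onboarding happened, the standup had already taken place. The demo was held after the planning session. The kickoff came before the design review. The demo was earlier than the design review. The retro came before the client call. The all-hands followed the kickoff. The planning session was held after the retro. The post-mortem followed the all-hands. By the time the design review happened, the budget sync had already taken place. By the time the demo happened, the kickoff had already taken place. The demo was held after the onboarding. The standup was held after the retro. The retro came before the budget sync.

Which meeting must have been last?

Every other meeting has a chain of constraints placing it before the design review, so the design review is last.

the design review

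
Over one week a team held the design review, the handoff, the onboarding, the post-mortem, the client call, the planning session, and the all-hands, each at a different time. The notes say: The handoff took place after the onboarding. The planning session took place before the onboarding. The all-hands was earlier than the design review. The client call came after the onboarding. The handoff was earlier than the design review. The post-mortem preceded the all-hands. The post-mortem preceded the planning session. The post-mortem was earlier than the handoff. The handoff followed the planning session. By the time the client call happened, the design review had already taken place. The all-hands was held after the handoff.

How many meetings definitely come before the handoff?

3

Directly stated before the handoff: the onboarding, the planning session, and the post-mortem.
That's the onboarding, the planning session, and the post-mortem — 3 in all.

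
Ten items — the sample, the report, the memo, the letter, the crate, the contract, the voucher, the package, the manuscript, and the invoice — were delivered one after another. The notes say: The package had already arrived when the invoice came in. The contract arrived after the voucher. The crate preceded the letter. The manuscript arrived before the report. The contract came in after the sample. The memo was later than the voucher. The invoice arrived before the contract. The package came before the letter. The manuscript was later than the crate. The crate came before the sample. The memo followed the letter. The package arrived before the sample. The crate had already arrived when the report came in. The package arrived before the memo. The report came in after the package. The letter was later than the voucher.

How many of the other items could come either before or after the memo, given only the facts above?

Forced before the memo: the crate, the letter, the package, and the voucher.
That leaves the contract, the invoice, the manuscript, the report, and the sample with no forced order relative to the memo — 5.

5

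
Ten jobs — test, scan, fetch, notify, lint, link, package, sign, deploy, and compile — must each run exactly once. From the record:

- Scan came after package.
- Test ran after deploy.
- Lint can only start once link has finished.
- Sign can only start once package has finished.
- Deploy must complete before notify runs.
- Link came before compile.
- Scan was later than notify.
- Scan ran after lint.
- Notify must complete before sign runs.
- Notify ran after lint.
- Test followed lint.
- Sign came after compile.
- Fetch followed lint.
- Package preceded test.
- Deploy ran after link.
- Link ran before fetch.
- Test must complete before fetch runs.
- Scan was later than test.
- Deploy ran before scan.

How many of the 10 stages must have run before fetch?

5

Directly stated before fetch: link, lint, and test.
Deploy reaches fetch via deploy → test → fetch.
Package reaches fetch via package → test → fetch.
No chain forces compile (or any of the others) ahead of fetch.
That's deploy, link, lint, package, and test — 5 in all.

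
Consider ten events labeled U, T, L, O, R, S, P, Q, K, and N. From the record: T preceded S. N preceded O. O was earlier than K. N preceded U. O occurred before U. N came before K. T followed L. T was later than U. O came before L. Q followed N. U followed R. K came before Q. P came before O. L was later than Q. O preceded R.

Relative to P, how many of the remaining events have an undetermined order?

1

Forced after P: K, L, O, Q, R, S, T, and U.
That leaves N with no forced order relative to P — 1.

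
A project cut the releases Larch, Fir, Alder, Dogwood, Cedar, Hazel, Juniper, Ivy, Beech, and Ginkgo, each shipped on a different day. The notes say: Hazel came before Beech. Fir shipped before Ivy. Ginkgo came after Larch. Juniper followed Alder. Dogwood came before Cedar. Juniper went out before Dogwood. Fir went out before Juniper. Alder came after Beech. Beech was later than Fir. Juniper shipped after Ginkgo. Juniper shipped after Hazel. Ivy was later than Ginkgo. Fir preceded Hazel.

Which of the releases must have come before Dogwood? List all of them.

Directly stated before Dogwood: Juniper.
Alder reaches Dogwood via Alder → Juniper → Dogwood.
Beech reaches Dogwood via Beech → Alder → Juniper → Dogwood.
Fir reaches Dogwood via Fir → Juniper → Dogwood.
Likewise Ginkgo, Hazel, and Larch each reach Dogwood by chaining the stated constraints.
No chain forces Ivy (or any of the others) ahead of Dogwood.

Alder, Beech, Fir, Ginkgo, Hazel, Juniper, Larch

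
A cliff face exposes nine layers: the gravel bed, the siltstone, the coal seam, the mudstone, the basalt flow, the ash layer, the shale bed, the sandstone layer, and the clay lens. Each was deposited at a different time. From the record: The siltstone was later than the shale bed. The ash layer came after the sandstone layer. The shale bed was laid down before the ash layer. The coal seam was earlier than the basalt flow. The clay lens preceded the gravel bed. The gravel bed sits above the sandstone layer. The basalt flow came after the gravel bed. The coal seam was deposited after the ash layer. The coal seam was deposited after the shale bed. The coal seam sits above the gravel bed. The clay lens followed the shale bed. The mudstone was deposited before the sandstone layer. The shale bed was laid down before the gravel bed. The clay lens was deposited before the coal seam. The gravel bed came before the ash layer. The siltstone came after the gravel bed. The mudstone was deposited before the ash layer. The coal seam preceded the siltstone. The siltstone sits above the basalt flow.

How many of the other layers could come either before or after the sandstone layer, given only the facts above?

2

Forced before the sandstone layer: the mudstone; forced after the sandstone layer: the ash layer, the basalt flow, the coal seam, the gravel bed, and the siltstone.
That leaves the clay lens and the shale bed with no forced order relative to the sandstone layer — 2.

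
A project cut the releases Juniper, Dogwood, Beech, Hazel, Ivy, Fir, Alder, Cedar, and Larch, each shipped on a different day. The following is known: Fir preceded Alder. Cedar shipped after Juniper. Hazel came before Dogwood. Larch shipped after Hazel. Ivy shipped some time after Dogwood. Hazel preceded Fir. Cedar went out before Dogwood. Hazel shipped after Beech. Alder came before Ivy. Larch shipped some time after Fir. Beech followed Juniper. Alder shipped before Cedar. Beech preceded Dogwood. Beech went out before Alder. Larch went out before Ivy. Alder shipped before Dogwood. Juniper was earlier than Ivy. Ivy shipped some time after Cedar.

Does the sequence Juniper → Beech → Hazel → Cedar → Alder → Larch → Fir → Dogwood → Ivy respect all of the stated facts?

no

The constraints require Alder before Cedar, but in the proposed sequence Cedar appears ahead of Alder. That one violation is enough.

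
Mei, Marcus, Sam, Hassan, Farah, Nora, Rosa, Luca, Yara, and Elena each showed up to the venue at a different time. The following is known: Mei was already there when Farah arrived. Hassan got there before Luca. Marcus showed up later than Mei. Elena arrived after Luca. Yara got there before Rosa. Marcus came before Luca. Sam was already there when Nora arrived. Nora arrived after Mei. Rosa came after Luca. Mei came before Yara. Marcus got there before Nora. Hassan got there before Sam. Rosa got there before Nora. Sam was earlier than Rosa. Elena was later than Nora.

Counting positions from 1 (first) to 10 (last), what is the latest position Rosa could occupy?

Rosa must come before Elena and Nora — 2 guests forced after them.
Everything else can be placed before Rosa in some valid order, so Rosa can sit as late as position 10 − 2 = 8.

8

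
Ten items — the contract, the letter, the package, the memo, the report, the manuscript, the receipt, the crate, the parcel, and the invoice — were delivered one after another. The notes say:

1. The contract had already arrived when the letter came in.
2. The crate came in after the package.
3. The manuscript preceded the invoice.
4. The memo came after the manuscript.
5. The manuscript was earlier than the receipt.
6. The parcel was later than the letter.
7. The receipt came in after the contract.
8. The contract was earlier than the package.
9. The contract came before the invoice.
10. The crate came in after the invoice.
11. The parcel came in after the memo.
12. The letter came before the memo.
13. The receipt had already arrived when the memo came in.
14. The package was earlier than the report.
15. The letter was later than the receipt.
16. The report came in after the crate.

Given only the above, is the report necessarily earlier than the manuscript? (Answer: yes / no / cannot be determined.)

no

Tracing the constraints gives the manuscript → the invoice → the crate → the report, so the manuscript must come before the report.
That means the report cannot be before the manuscript.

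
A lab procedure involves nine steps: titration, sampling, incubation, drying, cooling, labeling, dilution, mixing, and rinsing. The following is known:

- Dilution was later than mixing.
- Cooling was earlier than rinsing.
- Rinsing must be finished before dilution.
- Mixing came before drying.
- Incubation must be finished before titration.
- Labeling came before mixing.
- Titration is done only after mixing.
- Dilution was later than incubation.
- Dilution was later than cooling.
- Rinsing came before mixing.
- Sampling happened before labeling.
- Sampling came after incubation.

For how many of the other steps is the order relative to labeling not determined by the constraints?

Forced before labeling: incubation and sampling; forced after labeling: dilution, drying, mixing, and titration.
That leaves cooling and rinsing with no forced order relative to labeling — 2.

2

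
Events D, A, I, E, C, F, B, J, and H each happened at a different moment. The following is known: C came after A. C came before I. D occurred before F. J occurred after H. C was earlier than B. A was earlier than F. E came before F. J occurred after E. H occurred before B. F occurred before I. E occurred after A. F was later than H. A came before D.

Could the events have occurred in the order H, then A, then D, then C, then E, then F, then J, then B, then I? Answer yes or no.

yes

Check each stated constraint against the proposed order — e.g. H is ahead of J; H is ahead of B. Every pair is in the required order; nothing is violated.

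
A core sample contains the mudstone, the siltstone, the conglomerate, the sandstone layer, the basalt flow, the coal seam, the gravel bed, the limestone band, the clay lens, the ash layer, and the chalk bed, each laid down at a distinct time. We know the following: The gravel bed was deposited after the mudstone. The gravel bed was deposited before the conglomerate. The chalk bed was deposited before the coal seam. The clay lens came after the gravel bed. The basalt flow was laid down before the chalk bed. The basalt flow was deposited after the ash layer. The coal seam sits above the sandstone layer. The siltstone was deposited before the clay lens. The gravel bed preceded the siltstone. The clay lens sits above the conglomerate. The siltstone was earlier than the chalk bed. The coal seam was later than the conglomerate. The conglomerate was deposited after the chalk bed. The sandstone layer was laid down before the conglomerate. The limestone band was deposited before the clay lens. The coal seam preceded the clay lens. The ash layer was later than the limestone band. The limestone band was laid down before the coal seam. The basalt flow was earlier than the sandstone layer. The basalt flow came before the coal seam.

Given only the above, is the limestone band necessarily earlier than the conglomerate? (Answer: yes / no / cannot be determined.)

Chain the constraints: the limestone band → the ash layer → the basalt flow → the sandstone layer → the conglomerate. Each link is directly stated, so the limestone band comes before the conglomerate.

yes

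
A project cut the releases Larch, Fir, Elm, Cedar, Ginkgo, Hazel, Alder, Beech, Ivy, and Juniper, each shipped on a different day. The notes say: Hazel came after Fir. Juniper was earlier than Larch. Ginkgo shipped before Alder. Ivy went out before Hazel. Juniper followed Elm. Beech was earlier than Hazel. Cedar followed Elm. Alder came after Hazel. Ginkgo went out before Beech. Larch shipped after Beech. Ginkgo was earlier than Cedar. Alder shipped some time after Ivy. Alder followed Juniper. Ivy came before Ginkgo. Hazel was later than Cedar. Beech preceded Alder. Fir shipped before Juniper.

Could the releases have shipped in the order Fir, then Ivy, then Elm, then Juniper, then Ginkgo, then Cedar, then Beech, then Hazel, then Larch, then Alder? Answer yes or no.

yes

Check each stated constraint against the proposed order — e.g. Fir is ahead of Hazel; Ivy is ahead of Alder. Every pair is in the required order; nothing is violated.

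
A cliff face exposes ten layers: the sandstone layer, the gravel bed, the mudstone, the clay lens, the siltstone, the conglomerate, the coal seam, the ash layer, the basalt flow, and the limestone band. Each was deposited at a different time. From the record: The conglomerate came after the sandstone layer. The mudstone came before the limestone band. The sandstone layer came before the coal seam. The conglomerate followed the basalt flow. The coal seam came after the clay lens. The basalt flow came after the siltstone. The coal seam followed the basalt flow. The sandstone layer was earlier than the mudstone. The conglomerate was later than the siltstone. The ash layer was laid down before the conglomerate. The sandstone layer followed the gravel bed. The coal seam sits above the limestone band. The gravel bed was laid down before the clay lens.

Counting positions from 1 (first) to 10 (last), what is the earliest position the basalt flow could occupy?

The siltstone must come before the basalt flow — 1 forced predecessor.
Nothing else is forced ahead of the basalt flow, so its earliest slot is position 1 + 1 = 2.

2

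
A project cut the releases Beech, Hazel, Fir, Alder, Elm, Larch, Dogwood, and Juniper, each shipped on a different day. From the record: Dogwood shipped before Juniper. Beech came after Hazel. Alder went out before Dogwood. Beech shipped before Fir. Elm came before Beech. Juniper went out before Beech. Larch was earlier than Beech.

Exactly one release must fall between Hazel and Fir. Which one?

Beech

Tracing the constraints gives Hazel → Beech → Fir, so Beech sits after Hazel and before Fir.
No other release is forced both after Hazel and before Fir.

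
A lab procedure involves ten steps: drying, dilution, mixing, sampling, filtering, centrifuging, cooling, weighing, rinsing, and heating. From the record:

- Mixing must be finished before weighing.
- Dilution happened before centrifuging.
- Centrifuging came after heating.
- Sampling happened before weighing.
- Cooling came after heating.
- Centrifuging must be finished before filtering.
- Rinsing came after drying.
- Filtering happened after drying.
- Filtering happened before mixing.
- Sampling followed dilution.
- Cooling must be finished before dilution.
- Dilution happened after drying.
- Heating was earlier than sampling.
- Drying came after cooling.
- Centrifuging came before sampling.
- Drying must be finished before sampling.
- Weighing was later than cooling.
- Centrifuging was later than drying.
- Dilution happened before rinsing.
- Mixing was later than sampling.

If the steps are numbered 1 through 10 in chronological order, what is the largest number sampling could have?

Sampling must come before mixing and weighing — 2 steps forced after it.
Everything else can be placed before sampling in some valid order, so sampling can sit as late as position 10 − 2 = 8.

8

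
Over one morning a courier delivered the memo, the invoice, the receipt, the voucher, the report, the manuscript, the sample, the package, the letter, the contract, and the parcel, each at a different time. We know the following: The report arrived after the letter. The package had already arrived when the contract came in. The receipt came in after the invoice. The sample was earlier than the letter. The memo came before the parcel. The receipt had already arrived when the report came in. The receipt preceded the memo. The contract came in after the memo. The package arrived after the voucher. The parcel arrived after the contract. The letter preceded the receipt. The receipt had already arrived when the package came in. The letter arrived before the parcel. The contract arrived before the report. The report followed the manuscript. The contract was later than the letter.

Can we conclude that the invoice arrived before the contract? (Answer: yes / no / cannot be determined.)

Chain the constraints: the invoice → the receipt → the memo → the contract. Each link is directly stated, so the invoice comes before the contract.

yes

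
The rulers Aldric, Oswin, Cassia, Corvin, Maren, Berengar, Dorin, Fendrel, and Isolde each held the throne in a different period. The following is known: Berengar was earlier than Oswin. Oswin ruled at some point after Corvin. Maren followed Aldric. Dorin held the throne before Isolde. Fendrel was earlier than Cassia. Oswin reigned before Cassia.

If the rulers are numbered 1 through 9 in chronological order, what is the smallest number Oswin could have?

3

Berengar and Corvin must both come before Oswin — 2 forced predecessors.
Nothing else is forced ahead of Oswin, so their earliest slot is position 2 + 1 = 3.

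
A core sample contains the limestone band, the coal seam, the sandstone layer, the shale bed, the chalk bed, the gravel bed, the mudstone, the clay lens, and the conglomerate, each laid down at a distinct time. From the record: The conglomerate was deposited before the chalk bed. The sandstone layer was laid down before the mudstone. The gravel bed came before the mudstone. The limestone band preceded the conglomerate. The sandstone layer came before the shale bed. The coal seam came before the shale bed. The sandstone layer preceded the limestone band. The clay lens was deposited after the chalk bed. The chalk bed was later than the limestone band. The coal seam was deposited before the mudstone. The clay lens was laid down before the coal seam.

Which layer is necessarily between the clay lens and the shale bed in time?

the coal seam

Tracing the constraints gives the clay lens → the coal seam → the shale bed, so the coal seam sits after the clay lens and before the shale bed.
No other layer is forced both after the clay lens and before the shale bed.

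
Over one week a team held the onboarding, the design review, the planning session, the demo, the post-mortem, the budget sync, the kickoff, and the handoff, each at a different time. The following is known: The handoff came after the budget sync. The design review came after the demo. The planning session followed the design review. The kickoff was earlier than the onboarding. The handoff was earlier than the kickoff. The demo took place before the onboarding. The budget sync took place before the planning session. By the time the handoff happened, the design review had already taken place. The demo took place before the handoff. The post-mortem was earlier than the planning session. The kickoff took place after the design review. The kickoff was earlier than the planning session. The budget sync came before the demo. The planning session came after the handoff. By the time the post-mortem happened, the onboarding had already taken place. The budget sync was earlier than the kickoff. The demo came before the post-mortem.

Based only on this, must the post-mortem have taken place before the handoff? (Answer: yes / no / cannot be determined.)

no

Tracing the constraints gives the handoff → the kickoff → the onboarding → the post-mortem, so the handoff must come before the post-mortem.
That means the post-mortem cannot be before the handoff.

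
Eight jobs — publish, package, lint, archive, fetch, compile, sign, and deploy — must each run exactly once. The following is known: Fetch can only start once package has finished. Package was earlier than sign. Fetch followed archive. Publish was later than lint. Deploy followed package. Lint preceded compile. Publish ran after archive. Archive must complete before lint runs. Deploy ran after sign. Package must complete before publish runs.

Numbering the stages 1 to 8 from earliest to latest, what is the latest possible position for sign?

Sign must come before deploy — 1 stage forced after it.
Everything else can be placed before sign in some valid order, so sign can sit as late as position 8 − 1 = 7.

7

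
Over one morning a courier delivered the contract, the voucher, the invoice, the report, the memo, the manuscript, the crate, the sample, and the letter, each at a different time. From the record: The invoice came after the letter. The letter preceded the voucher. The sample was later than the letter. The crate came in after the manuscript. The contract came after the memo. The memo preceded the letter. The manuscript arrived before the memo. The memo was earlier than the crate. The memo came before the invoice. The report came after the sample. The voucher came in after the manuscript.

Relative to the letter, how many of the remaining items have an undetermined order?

2

Forced before the letter: the manuscript and the memo; forced after the letter: the invoice, the report, the sample, and the voucher.
That leaves the contract and the crate with no forced order relative to the letter — 2.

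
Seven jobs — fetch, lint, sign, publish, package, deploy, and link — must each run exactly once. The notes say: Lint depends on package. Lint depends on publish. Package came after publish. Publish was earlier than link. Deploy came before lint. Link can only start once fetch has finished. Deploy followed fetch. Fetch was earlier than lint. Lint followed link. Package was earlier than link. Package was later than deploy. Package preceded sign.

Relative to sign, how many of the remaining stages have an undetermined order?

2

Forced before sign: deploy, fetch, package, and publish.
That leaves link and lint with no forced order relative to sign — 2.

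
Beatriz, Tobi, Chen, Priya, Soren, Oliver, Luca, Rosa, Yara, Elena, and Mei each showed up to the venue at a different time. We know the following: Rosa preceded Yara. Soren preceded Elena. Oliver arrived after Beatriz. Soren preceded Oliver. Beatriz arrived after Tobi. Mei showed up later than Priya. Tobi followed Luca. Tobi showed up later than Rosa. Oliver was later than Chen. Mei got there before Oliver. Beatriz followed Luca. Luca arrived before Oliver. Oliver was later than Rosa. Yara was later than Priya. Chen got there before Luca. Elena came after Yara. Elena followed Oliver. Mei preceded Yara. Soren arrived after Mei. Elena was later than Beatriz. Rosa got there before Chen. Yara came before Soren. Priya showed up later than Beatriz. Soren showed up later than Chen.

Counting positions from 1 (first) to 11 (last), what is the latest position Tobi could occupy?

Tobi must come before Beatriz, Elena, Mei, Oliver, Priya, Soren, and Yara — 7 guests forced after them.
Everything else can be placed before Tobi in some valid order, so Tobi can sit as late as position 11 − 7 = 4.

4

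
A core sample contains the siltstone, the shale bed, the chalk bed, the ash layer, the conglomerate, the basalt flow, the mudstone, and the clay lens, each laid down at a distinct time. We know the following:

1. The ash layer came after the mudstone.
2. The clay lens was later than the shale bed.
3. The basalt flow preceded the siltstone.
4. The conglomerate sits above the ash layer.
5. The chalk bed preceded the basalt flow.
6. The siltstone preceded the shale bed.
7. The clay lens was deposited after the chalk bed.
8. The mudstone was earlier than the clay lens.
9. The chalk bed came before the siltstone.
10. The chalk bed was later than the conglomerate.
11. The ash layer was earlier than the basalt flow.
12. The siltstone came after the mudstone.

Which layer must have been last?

Every other layer has a chain of constraints placing it before the clay lens, so the clay lens is last.

the clay lens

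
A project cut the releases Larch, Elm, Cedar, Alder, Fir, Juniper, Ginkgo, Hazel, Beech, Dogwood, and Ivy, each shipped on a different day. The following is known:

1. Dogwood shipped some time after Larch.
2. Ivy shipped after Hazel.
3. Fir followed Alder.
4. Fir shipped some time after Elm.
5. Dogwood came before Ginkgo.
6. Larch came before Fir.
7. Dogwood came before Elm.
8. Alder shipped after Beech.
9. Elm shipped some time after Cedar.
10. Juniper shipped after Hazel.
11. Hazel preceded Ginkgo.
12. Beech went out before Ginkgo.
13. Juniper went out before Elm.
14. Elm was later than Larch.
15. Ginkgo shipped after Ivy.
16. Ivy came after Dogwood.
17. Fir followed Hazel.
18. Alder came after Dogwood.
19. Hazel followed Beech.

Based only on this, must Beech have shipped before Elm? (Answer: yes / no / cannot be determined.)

Chain the constraints: Beech → Hazel → Juniper → Elm. Each link is directly stated, so Beech comes before Elm.

yes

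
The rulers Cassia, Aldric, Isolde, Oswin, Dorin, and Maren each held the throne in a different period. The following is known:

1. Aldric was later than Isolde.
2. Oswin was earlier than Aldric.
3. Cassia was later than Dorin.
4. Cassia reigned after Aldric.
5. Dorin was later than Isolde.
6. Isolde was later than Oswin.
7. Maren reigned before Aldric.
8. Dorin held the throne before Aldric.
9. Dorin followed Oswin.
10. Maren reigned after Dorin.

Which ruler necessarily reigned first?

Oswin

Oswin has a chain of constraints placing them before every other ruler, so Oswin must be first.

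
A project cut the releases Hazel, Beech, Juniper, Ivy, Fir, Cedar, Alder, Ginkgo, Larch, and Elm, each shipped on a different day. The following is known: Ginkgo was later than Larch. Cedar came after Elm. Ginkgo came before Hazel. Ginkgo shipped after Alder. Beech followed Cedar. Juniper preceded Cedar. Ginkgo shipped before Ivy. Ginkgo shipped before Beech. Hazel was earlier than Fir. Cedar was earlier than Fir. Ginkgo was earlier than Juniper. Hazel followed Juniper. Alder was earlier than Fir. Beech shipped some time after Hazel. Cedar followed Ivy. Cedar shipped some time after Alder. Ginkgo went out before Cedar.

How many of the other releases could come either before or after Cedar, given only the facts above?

1

Forced before Cedar: Alder, Elm, Ginkgo, Ivy, Juniper, and Larch; forced after Cedar: Beech and Fir.
That leaves Hazel with no forced order relative to Cedar — 1.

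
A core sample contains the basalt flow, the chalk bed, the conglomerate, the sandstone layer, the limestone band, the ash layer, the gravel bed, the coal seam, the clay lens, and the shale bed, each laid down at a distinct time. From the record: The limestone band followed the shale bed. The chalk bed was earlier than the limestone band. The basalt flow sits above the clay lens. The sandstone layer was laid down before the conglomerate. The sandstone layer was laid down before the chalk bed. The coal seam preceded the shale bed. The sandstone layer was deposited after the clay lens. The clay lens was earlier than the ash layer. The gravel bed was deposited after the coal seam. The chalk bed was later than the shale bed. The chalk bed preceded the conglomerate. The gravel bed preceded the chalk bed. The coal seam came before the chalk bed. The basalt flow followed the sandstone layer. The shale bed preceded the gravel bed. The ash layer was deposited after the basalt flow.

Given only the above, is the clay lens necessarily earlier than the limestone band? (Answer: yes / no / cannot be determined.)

Chain the constraints: the clay lens → the sandstone layer → the chalk bed → the limestone band. Each link is directly stated, so the clay lens comes before the limestone band.

yes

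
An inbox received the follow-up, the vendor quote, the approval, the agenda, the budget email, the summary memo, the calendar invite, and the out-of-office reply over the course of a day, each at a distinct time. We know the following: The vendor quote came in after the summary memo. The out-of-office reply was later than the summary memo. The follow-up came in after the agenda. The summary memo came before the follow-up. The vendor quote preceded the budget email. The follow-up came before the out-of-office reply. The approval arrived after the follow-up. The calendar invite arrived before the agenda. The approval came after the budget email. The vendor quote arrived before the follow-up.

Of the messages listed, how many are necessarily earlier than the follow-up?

4

Directly stated before the follow-up: the agenda, the summary memo, and the vendor quote.
The calendar invite reaches the follow-up via the calendar invite → the agenda → the follow-up.
No chain forces the out-of-office reply (or any of the others) ahead of the follow-up.
That's the agenda, the calendar invite, the summary memo, and the vendor quote — 4 in all.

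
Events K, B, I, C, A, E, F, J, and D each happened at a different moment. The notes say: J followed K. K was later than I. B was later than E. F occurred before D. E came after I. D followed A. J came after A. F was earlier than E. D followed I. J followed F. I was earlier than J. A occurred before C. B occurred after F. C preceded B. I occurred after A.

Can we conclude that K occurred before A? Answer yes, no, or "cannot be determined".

Tracing the constraints gives A → I → K, so A must come before K.
That means K cannot be before A.

no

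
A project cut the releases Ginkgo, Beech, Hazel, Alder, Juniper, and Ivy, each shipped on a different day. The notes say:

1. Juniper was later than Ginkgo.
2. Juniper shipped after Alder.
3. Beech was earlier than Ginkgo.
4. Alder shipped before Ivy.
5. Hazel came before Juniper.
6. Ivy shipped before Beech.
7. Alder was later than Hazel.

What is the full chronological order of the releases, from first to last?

The constraints fix every adjacent pair, so only one ordering works:
Hazel → Alder → Ivy → Beech → Ginkgo → Juniper.

Hazel, Alder, Ivy, Beech, Ginkgo, Juniper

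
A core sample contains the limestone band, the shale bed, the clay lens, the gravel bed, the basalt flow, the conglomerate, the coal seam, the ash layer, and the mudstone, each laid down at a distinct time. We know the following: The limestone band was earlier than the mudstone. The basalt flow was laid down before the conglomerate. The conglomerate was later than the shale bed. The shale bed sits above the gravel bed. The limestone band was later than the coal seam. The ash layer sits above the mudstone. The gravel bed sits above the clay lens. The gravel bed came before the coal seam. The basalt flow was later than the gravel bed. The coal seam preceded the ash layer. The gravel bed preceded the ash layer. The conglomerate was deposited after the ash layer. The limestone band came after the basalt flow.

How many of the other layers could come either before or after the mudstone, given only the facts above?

1

Forced before the mudstone: the basalt flow, the clay lens, the coal seam, the gravel bed, and the limestone band; forced after the mudstone: the ash layer and the conglomerate.
That leaves the shale bed with no forced order relative to the mudstone — 1.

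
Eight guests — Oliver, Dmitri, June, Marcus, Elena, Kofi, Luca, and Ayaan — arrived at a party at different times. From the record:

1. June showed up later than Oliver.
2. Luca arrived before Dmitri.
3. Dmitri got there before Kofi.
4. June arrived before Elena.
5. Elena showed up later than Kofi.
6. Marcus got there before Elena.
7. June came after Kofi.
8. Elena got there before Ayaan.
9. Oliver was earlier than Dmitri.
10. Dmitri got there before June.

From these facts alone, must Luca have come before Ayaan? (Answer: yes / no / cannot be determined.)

Chain the constraints: Luca → Dmitri → June → Elena → Ayaan. Each link is directly stated, so Luca comes before Ayaan.

yes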